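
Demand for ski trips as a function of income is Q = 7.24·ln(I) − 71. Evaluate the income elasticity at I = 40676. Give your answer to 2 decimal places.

1.24

At I = 40676: Q = 5.841.
dQ/dI = 7.24/I = 0.000177992 at this income.
η = (dQ/dI)·(I/Q) = 0.000177992 × (40676/5.841) = 1.24.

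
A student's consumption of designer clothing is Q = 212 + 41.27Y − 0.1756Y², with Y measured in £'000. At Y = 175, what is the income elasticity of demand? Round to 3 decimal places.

At Y = 175: Q = 2056.5000.
dQ/dY = 41.27 − 0.3512Y = -20.19000.
η = (dQ/dY)·(Y/Q) = -20.19000 × (175/2056.5000) = -1.718.

-1.718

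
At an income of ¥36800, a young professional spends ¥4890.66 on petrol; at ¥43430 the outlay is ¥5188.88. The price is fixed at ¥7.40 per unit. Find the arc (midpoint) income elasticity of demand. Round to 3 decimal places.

With a constant price, Q₁ = 4890.66/7.40 = 660.900 and Q₂ = 5188.88/7.40 = 701.200 (equivalently, work directly with expenditure since P cancels).
Midpoint %ΔQ = (5188.88 − 4890.66)/5039.77 = 0.05917; midpoint %ΔI = (43430 − 36800)/40115 = 0.16527.
η = 0.05917 / 0.16527 = 0.358.

0.358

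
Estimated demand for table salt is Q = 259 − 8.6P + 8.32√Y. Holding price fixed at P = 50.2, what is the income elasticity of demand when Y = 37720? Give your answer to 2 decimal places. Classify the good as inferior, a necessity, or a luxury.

At P = 50.2, Y = 37720: Q = 1443.160.
Holding P constant, ∂Q/∂Y = 8.32/(2√Y) = 0.0214194.
η_Y = (∂Q/∂Y)·(Y/Q) = 0.0214194 × (37720/1443.160) = 0.56.
Since 0 < η < 1, this is a necessity.

0.56 (necessity)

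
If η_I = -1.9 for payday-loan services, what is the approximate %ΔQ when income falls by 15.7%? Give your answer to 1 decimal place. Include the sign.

29.8%

%ΔQ ≈ η × %ΔI = -1.9 × (-15.7%) = 29.8%.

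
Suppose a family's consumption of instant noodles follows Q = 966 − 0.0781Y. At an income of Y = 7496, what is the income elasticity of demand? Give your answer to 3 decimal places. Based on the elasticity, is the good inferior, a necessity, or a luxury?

At Y = 7496: Q = 380.562.
dQ/dY = −0.0781.
η = (dQ/dY)·(Y/Q) = -0.0781 × (7496/380.562) = -1.538.
Since η < 0, the good is an inferior good.

-1.538 (inferior good)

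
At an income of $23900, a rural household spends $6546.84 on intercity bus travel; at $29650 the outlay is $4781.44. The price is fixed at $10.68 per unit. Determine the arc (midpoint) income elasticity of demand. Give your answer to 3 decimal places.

-1.451

With a constant price, Q₁ = 6546.84/10.68 = 613.000 and Q₂ = 4781.44/10.68 = 447.700 (equivalently, work directly with expenditure since P cancels).
Midpoint %ΔQ = (4781.44 − 6546.84)/5664.14 = -0.31168; midpoint %ΔI = (29650 − 23900)/26775 = 0.21475.
η = -0.31168 / 0.21475 = -1.451.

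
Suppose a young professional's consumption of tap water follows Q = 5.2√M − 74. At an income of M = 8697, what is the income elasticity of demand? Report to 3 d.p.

0.590

At M = 8697: Q = 410.940.
dQ/dM = 5.2/(2√M) = 0.0278797 at this income.
η = (dQ/dM)·(M/Q) = 0.0278797 × (8697/410.940) = 0.590.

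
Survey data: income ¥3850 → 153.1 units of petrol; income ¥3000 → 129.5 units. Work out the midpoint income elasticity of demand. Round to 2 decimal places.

0.67

ΔQ = 129.5 − 153.1 = -23.6; midpoint Q̄ = (153.1 + 129.5)/2 = 141.3.
ΔI = 3000 − 3850 = -850; midpoint Ī = (3850 + 3000)/2 = 3425.
η = (ΔQ/Q̄) ÷ (ΔI/Ī) = (-23.6/141.3) ÷ (-850/3425) = 0.67.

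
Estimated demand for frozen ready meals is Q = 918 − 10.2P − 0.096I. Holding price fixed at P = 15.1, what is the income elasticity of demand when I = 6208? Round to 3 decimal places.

At P = 15.1, I = 6208: Q = 168.012.
Holding P constant, ∂Q/∂I = −0.096.
η_I = (∂Q/∂I)·(I/Q) = -0.096 × (6208/168.012) = -3.547.

-3.547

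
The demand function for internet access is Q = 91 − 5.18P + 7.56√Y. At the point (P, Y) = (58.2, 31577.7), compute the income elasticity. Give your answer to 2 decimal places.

At P = 58.2, Y = 31577.7: Q = 1132.945.
Holding P constant, ∂Q/∂Y = 7.56/(2√Y) = 0.0212717.
η_Y = (∂Q/∂Y)·(Y/Q) = 0.0212717 × (31577.7/1132.945) = 0.59.

0.59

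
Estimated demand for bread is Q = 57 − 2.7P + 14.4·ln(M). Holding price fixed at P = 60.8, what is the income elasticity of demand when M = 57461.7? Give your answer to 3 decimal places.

At P = 60.8, M = 57461.7: Q = 50.648.
Holding P constant, ∂Q/∂M = 14.4/M = 0.000250602.
η_M = (∂Q/∂M)·(M/Q) = 0.000250602 × (57461.7/50.648) = 0.284.

0.284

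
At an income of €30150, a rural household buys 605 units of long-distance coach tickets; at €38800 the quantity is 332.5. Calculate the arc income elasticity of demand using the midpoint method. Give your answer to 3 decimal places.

ΔQ = 332.5 − 605 = -272.5; midpoint Q̄ = (605 + 332.5)/2 = 468.75.
ΔI = 38800 − 30150 = 8650; midpoint Ī = (30150 + 38800)/2 = 34475.
η = (ΔQ/Q̄) ÷ (ΔI/Ī) = (-272.5/468.75) ÷ (8650/34475) = -2.317.

-2.317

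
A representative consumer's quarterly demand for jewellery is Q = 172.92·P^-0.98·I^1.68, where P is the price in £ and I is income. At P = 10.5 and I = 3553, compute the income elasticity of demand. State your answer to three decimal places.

For a multiplicative demand Q = A·P^α·I^β, the income elasticity is β everywhere.
Here β = 1.68, so η = 1.680.

1.680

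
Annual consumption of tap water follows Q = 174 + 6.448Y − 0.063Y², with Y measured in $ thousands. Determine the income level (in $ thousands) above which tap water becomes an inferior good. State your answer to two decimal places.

51.17

dQ/dY = 6.448 − 0.126Y.
The good is inferior where dQ/dY < 0. Setting dQ/dY = 0 gives Y = 6.448 / 0.126 = 51.17.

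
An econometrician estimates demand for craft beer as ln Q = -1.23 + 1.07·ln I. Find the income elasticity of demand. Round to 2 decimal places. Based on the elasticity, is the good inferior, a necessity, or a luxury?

1.07 (luxury)

In a log-linear demand, the coefficient on ln I is the income elasticity.
So η = 1.07.
η > 1 ⇒ luxury.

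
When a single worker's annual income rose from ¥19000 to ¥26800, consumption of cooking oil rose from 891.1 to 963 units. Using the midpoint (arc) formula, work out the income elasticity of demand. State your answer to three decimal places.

0.228

ΔQ = 963 − 891.1 = 71.9; midpoint Q̄ = (891.1 + 963)/2 = 927.05.
ΔI = 26800 − 19000 = 7800; midpoint Ī = (19000 + 26800)/2 = 22900.
η = (ΔQ/Q̄) ÷ (ΔI/Ī) = (71.9/927.05) ÷ (7800/22900) = 0.228.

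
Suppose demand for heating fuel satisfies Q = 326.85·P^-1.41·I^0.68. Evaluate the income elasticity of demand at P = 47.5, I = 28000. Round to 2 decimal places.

0.68

For a multiplicative demand Q = A·P^α·I^β, the income elasticity is β everywhere.
Here β = 0.68, so η = 0.68.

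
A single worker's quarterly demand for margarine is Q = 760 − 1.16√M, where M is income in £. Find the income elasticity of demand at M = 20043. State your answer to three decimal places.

At M = 20043: Q = 595.775.
dQ/dM = -1.16/(2√M) = -0.00409682 at this income.
η = (dQ/dM)·(M/Q) = -0.00409682 × (20043/595.775) = -0.138.

-0.138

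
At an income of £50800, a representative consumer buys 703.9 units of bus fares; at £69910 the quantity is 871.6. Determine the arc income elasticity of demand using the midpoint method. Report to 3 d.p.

0.672

ΔQ = 871.6 − 703.9 = 167.7; midpoint Q̄ = (703.9 + 871.6)/2 = 787.75.
ΔI = 69910 − 50800 = 19110; midpoint Ī = (50800 + 69910)/2 = 60355.
η = (ΔQ/Q̄) ÷ (ΔI/Ī) = (167.7/787.75) ÷ (19110/60355) = 0.672.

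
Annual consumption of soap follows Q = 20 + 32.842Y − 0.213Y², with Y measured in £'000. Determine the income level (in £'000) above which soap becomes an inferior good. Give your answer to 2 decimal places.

77.09

dQ/dY = 32.842 − 0.426Y.
The good is inferior where dQ/dY < 0. Setting dQ/dY = 0 gives Y = 32.842 / 0.426 = 77.09.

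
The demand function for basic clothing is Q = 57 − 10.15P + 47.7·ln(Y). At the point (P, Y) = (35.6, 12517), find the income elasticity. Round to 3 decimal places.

0.327

At P = 35.6, Y = 12517: Q = 145.702.
Holding P constant, ∂Q/∂Y = 47.7/Y = 0.00381082.
η_Y = (∂Q/∂Y)·(Y/Q) = 0.00381082 × (12517/145.702) = 0.327.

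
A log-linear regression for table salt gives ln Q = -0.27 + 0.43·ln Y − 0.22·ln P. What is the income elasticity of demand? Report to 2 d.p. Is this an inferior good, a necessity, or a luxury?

0.43 (necessity)

In a log-linear demand, the coefficient on ln Y is the income elasticity.
So η = 0.43.
0 < η < 1 ⇒ necessity.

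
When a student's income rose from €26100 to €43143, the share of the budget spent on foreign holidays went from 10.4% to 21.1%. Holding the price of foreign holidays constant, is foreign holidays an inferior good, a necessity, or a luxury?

luxury

The budget share rises as income rises, so η > 1.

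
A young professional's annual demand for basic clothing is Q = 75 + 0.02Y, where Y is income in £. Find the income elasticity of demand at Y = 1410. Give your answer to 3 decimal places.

0.273

At Y = 1410: Q = 103.200.
dQ/dY = 0.02.
η = (dQ/dY)·(Y/Q) = 0.02 × (1410/103.200) = 0.273.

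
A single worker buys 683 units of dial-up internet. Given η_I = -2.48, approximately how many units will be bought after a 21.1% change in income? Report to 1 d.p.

325.6

%ΔQ ≈ η × %ΔI = -2.48 × 21.1% = -52.328%.
New Q ≈ 683 × (1 − 0.52328) = 325.6.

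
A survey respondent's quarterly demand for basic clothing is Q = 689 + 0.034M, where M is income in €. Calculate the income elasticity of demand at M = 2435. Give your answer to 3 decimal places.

At M = 2435: Q = 771.790.
dQ/dM = 0.034.
η = (dQ/dM)·(M/Q) = 0.034 × (2435/771.790) = 0.107.

0.107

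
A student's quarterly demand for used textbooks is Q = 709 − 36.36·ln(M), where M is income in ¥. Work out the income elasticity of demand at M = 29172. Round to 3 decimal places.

-0.108

At M = 29172: Q = 335.184.
dQ/dM = -36.36/M = -0.0012464 at this income.
η = (dQ/dM)·(M/Q) = -0.0012464 × (29172/335.184) = -0.108.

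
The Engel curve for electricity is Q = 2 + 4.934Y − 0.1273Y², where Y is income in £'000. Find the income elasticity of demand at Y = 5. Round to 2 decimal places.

0.78

At Y = 5: Q = 23.4875.
dQ/dY = 4.934 − 0.2546Y = 3.66100.
η = (dQ/dY)·(Y/Q) = 3.66100 × (5/23.4875) = 0.78.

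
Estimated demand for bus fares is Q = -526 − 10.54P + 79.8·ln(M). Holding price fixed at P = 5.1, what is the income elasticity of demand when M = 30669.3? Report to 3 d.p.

At P = 5.1, M = 30669.3: Q = 244.661.
Holding P constant, ∂Q/∂M = 79.8/M = 0.00260195.
η_M = (∂Q/∂M)·(M/Q) = 0.00260195 × (30669.3/244.661) = 0.326.

0.326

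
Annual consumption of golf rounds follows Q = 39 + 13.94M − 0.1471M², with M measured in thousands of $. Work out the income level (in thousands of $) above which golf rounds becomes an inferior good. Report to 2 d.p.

dQ/dM = 13.94 − 0.2942M.
The good is inferior where dQ/dM < 0. Setting dQ/dM = 0 gives M = 13.94 / 0.2942 = 47.38.

47.38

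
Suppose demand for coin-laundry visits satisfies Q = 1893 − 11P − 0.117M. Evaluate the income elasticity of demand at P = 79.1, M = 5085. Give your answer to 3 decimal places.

At P = 79.1, M = 5085: Q = 427.955.
Holding P constant, ∂Q/∂M = −0.117.
η_M = (∂Q/∂M)·(M/Q) = -0.117 × (5085/427.955) = -1.390.

-1.390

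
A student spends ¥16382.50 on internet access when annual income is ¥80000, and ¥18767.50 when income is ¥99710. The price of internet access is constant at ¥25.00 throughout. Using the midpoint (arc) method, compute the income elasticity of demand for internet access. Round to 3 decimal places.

With a constant price, Q₁ = 16382.50/25.00 = 655.300 and Q₂ = 18767.50/25.00 = 750.700 (equivalently, work directly with expenditure since P cancels).
Midpoint %ΔQ = (18767.50 − 16382.50)/17575.00 = 0.13570; midpoint %ΔI = (99710 − 80000)/89855 = 0.21935.
η = 0.13570 / 0.21935 = 0.619.

0.619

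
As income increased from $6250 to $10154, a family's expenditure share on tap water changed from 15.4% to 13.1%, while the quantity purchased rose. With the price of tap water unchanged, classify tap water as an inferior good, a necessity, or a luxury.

necessity

Quantity rises but the budget share falls as income rises, so 0 < η < 1.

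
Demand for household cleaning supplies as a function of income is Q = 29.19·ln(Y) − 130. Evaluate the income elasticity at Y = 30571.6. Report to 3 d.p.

At Y = 30571.6: Q = 171.469.
dQ/dY = 29.19/Y = 0.000954808 at this income.
η = (dQ/dY)·(Y/Q) = 0.000954808 × (30571.6/171.469) = 0.170.

0.170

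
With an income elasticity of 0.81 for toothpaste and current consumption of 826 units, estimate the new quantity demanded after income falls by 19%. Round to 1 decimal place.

%ΔQ ≈ η × %ΔI = 0.81 × (-19%) = -15.39%.
New Q ≈ 826 × (1 − 0.1539) = 698.9.

698.9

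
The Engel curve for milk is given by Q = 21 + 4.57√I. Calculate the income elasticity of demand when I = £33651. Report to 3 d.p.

At I = 33651: Q = 859.330.
dQ/dI = 4.57/(2√I) = 0.0124562 at this income.
η = (dQ/dI)·(I/Q) = 0.0124562 × (33651/859.330) = 0.488.

0.488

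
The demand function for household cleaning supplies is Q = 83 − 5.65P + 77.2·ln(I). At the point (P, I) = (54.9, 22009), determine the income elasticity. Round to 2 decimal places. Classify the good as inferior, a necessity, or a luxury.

At P = 54.9, I = 22009: Q = 544.754.
Holding P constant, ∂Q/∂I = 77.2/I = 0.00350766.
η_I = (∂Q/∂I)·(I/Q) = 0.00350766 × (22009/544.754) = 0.14.
Since 0 < η < 1, this is a necessity.

0.14 (necessity)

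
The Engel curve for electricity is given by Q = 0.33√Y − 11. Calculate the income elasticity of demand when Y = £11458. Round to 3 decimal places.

At Y = 11458: Q = 24.324.
dQ/dY = 0.33/(2√Y) = 0.00154145 at this income.
η = (dQ/dY)·(Y/Q) = 0.00154145 × (11458/24.324) = 0.726.

0.726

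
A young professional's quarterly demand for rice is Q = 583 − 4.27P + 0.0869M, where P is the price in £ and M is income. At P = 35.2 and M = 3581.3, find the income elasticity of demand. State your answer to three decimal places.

At P = 35.2, M = 3581.3: Q = 743.911.
Holding P constant, ∂Q/∂M = 0.0869.
η_M = (∂Q/∂M)·(M/Q) = 0.0869 × (3581.3/743.911) = 0.418.

0.418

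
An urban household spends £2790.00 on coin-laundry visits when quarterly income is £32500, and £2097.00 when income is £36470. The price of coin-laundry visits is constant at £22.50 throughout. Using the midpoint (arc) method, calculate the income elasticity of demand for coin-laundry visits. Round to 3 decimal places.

With a constant price, Q₁ = 2790.00/22.50 = 124.000 and Q₂ = 2097.00/22.50 = 93.200 (equivalently, work directly with expenditure since P cancels).
Midpoint %ΔQ = (2097.00 − 2790.00)/2443.50 = -0.28361; midpoint %ΔI = (36470 − 32500)/34485 = 0.11512.
η = -0.28361 / 0.11512 = -2.464.

-2.464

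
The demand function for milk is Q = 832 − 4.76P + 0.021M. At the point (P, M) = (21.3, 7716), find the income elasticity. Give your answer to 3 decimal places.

0.182

At P = 21.3, M = 7716: Q = 892.648.
Holding P constant, ∂Q/∂M = 0.021.
η_M = (∂Q/∂M)·(M/Q) = 0.021 × (7716/892.648) = 0.182.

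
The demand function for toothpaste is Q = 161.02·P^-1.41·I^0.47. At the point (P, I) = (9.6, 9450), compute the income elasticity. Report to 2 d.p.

For a multiplicative demand Q = A·P^α·I^β, the income elasticity is β everywhere.
Here β = 0.47, so η = 0.47.

0.47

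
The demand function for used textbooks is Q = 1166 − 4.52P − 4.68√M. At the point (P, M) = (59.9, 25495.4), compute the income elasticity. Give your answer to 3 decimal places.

At P = 59.9, M = 25495.4: Q = 147.983.
Holding P constant, ∂Q/∂M = -4.68/(2√M) = -0.014655.
η_M = (∂Q/∂M)·(M/Q) = -0.014655 × (25495.4/147.983) = -2.525.

-2.525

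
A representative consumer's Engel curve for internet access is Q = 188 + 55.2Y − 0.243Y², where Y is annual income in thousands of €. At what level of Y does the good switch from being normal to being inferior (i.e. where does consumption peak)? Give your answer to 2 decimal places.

113.58

dQ/dY = 55.2 − 0.486Y.
The good is inferior where dQ/dY < 0. Setting dQ/dY = 0 gives Y = 55.2 / 0.486 = 113.58.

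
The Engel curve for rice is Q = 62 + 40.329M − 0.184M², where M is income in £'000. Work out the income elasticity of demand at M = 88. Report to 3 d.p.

0.320

At M = 88: Q = 2186.0560.
dQ/dM = 40.329 − 0.368M = 7.94500.
η = (dQ/dM)·(M/Q) = 7.94500 × (88/2186.0560) = 0.320.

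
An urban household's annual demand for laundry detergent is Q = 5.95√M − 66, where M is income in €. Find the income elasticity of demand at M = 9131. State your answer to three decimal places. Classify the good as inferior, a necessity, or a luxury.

At M = 9131: Q = 502.560.
dQ/dM = 5.95/(2√M) = 0.0311335 at this income.
η = (dQ/dM)·(M/Q) = 0.0311335 × (9131/502.560) = 0.566.
Since 0 < η < 1, the good is a necessity.

0.566 (necessity)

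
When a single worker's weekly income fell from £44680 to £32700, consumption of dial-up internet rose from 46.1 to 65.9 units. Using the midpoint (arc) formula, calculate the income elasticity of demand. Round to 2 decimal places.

ΔQ = 65.9 − 46.1 = 19.8; midpoint Q̄ = (46.1 + 65.9)/2 = 56.
ΔI = 32700 − 44680 = -11980; midpoint Ī = (44680 + 32700)/2 = 38690.
η = (ΔQ/Q̄) ÷ (ΔI/Ī) = (19.8/56) ÷ (-11980/38690) = -1.14.

-1.14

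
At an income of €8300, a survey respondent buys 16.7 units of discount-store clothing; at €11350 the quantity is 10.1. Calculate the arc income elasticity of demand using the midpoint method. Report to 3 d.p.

-1.587

ΔQ = 10.1 − 16.7 = -6.6; midpoint Q̄ = (16.7 + 10.1)/2 = 13.4.
ΔI = 11350 − 8300 = 3050; midpoint Ī = (8300 + 11350)/2 = 9825.
η = (ΔQ/Q̄) ÷ (ΔI/Ī) = (-6.6/13.4) ÷ (3050/9825) = -1.587.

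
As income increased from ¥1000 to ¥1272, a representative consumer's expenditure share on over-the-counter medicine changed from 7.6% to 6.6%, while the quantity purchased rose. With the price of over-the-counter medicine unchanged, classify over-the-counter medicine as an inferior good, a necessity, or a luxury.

Quantity rises but the budget share falls as income rises, so 0 < η < 1.

necessity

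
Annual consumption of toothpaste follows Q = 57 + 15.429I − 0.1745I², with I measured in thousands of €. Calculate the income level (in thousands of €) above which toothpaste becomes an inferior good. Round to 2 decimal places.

44.21

dQ/dI = 15.429 − 0.349I.
The good is inferior where dQ/dI < 0. Setting dQ/dI = 0 gives I = 15.429 / 0.349 = 44.21.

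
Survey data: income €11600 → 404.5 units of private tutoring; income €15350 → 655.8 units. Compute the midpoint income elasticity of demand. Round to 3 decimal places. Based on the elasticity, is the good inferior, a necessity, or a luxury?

ΔQ = 655.8 − 404.5 = 251.3; midpoint Q̄ = (404.5 + 655.8)/2 = 530.15.
ΔI = 15350 − 11600 = 3750; midpoint Ī = (11600 + 15350)/2 = 13475.
η = (ΔQ/Q̄) ÷ (ΔI/Ī) = (251.3/530.15) ÷ (3750/13475) = 1.703.
η > 1 ⇒ luxury.

1.703 (luxury)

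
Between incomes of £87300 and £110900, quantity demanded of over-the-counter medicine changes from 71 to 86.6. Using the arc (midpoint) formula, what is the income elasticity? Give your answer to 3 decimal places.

0.831

ΔQ = 86.6 − 71 = 15.6; midpoint Q̄ = (71 + 86.6)/2 = 78.8.
ΔI = 110900 − 87300 = 23600; midpoint Ī = (87300 + 110900)/2 = 99100.
η = (ΔQ/Q̄) ÷ (ΔI/Ī) = (15.6/78.8) ÷ (23600/99100) = 0.831.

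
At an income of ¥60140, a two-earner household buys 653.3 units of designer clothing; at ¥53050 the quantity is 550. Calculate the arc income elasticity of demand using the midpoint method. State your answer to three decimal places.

1.371

ΔQ = 550 − 653.3 = -103.3; midpoint Q̄ = (653.3 + 550)/2 = 601.65.
ΔI = 53050 − 60140 = -7090; midpoint Ī = (60140 + 53050)/2 = 56595.
η = (ΔQ/Q̄) ÷ (ΔI/Ī) = (-103.3/601.65) ÷ (-7090/56595) = 1.371.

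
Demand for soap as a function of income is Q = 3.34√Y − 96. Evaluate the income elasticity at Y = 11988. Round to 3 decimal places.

At Y = 11988: Q = 269.696.
dQ/dY = 3.34/(2√Y) = 0.0152526 at this income.
η = (dQ/dY)·(Y/Q) = 0.0152526 × (11988/269.696) = 0.678.

0.678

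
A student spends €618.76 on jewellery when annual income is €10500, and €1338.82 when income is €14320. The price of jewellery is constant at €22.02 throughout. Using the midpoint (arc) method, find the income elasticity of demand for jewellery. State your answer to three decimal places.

2.390

With a constant price, Q₁ = 618.76/22.02 = 28.100 and Q₂ = 1338.82/22.02 = 60.800 (equivalently, work directly with expenditure since P cancels).
Midpoint %ΔQ = (1338.82 − 618.76)/978.79 = 0.73566; midpoint %ΔI = (14320 − 10500)/12410 = 0.30782.
η = 0.73566 / 0.30782 = 2.390.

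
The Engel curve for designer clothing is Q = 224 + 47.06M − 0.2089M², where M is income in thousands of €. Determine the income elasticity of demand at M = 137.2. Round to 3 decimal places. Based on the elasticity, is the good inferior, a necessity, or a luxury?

-0.512 (inferior good)

At M = 137.2: Q = 2748.3318.
dQ/dM = 47.06 − 0.4178M = -10.26216.
η = (dQ/dM)·(M/Q) = -10.26216 × (137.2/2748.3318) = -0.512.
η < 0 ⇒ inferior good.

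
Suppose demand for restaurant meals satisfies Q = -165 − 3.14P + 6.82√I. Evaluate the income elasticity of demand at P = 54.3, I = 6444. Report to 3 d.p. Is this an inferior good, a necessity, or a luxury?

1.291 (luxury)

At P = 54.3, I = 6444: Q = 211.970.
Holding P constant, ∂Q/∂I = 6.82/(2√I) = 0.0424792.
η_I = (∂Q/∂I)·(I/Q) = 0.0424792 × (6444/211.970) = 1.291.
Since η > 1, this is a luxury.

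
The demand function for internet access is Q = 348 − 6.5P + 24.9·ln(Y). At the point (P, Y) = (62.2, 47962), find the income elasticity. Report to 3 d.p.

0.117

At P = 62.2, Y = 47962: Q = 212.076.
Holding P constant, ∂Q/∂Y = 24.9/Y = 0.000519161.
η_Y = (∂Q/∂Y)·(Y/Q) = 0.000519161 × (47962/212.076) = 0.117.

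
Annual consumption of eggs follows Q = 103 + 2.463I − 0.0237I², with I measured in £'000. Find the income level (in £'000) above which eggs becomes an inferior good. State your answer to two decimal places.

dQ/dI = 2.463 − 0.0474I.
The good is inferior where dQ/dI < 0. Setting dQ/dI = 0 gives I = 2.463 / 0.0474 = 51.96.

51.96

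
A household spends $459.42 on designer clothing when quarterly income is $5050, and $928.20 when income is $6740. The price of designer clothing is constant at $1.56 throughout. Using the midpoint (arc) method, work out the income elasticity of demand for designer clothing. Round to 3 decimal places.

With a constant price, Q₁ = 459.42/1.56 = 294.500 and Q₂ = 928.20/1.56 = 595.000 (equivalently, work directly with expenditure since P cancels).
Midpoint %ΔQ = (928.20 − 459.42)/693.81 = 0.67566; midpoint %ΔI = (6740 − 5050)/5895 = 0.28668.
η = 0.67566 / 0.28668 = 2.357.

2.357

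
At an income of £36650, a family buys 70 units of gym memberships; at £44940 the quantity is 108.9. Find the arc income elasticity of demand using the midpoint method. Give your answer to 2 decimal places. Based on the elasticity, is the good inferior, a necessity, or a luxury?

2.14 (luxury)

ΔQ = 108.9 − 70 = 38.9; midpoint Q̄ = (70 + 108.9)/2 = 89.45.
ΔI = 44940 − 36650 = 8290; midpoint Ī = (36650 + 44940)/2 = 40795.
η = (ΔQ/Q̄) ÷ (ΔI/Ī) = (38.9/89.45) ÷ (8290/40795) = 2.14.
η > 1 ⇒ luxury.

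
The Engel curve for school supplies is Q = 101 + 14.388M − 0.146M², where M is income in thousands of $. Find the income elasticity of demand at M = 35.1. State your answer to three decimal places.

0.341

At M = 35.1: Q = 426.1453.
dQ/dM = 14.388 − 0.292M = 4.13880.
η = (dQ/dM)·(M/Q) = 4.13880 × (35.1/426.1453) = 0.341.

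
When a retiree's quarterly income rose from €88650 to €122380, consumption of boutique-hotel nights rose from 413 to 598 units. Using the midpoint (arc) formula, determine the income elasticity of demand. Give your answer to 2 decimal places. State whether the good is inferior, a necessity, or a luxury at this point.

1.14 (luxury)

ΔQ = 598 − 413 = 185; midpoint Q̄ = (413 + 598)/2 = 505.5.
ΔI = 122380 − 88650 = 33730; midpoint Ī = (88650 + 122380)/2 = 105515.
η = (ΔQ/Q̄) ÷ (ΔI/Ī) = (185/505.5) ÷ (33730/105515) = 1.14.
η > 1 ⇒ luxury.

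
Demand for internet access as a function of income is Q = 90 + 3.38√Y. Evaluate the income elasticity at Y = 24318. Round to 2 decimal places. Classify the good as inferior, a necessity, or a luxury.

At Y = 24318: Q = 617.085.
dQ/dY = 3.38/(2√Y) = 0.0108373 at this income.
η = (dQ/dY)·(Y/Q) = 0.0108373 × (24318/617.085) = 0.43.
Since 0 < η < 1, the good is a necessity.

0.43 (necessity)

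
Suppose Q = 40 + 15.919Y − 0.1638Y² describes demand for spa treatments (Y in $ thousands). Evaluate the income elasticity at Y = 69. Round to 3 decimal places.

At Y = 69: Q = 358.5592.
dQ/dY = 15.919 − 0.3276Y = -6.68540.
η = (dQ/dY)·(Y/Q) = -6.68540 × (69/358.5592) = -1.287.

-1.287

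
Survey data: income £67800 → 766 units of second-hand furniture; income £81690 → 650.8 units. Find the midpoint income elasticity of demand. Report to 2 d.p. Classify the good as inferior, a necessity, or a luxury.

-0.88 (inferior good)

ΔQ = 650.8 − 766 = -115.2; midpoint Q̄ = (766 + 650.8)/2 = 708.4.
ΔI = 81690 − 67800 = 13890; midpoint Ī = (67800 + 81690)/2 = 74745.
η = (ΔQ/Q̄) ÷ (ΔI/Ī) = (-115.2/708.4) ÷ (13890/74745) = -0.88.
η < 0 ⇒ inferior good.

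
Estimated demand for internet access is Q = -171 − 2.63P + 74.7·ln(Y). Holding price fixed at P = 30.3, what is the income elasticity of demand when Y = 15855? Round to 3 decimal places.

0.158

At P = 30.3, Y = 15855: Q = 471.753.
Holding P constant, ∂Q/∂Y = 74.7/Y = 0.00471145.
η_Y = (∂Q/∂Y)·(Y/Q) = 0.00471145 × (15855/471.753) = 0.158.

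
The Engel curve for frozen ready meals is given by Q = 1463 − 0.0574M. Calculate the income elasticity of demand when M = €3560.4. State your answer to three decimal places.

At M = 3560.4: Q = 1258.633.
dQ/dM = −0.0574.
η = (dQ/dM)·(M/Q) = -0.0574 × (3560.4/1258.633) = -0.162.

-0.162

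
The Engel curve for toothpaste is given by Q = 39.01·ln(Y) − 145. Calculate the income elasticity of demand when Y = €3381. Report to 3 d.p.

At Y = 3381: Q = 171.992.
dQ/dY = 39.01/Y = 0.011538 at this income.
η = (dQ/dY)·(Y/Q) = 0.011538 × (3381/171.992) = 0.227.

0.227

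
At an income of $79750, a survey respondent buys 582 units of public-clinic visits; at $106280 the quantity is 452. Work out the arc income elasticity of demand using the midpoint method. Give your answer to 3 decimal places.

-0.882

ΔQ = 452 − 582 = -130; midpoint Q̄ = (582 + 452)/2 = 517.
ΔI = 106280 − 79750 = 26530; midpoint Ī = (79750 + 106280)/2 = 93015.
η = (ΔQ/Q̄) ÷ (ΔI/Ī) = (-130/517) ÷ (26530/93015) = -0.882.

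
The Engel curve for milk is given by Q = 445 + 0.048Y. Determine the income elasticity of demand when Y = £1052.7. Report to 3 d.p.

At Y = 1052.7: Q = 495.530.
dQ/dY = 0.048.
η = (dQ/dY)·(Y/Q) = 0.048 × (1052.7/495.530) = 0.102.

0.102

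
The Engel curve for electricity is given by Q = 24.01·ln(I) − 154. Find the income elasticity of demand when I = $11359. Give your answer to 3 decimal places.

At I = 11359: Q = 70.200.
dQ/dI = 24.01/I = 0.00211374 at this income.
η = (dQ/dI)·(I/Q) = 0.00211374 × (11359/70.200) = 0.342.

0.342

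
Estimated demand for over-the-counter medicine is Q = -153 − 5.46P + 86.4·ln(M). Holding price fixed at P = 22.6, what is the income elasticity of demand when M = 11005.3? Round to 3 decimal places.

0.164

At P = 22.6, M = 11005.3: Q = 527.654.
Holding P constant, ∂Q/∂M = 86.4/M = 0.00785076.
η_M = (∂Q/∂M)·(M/Q) = 0.00785076 × (11005.3/527.654) = 0.164.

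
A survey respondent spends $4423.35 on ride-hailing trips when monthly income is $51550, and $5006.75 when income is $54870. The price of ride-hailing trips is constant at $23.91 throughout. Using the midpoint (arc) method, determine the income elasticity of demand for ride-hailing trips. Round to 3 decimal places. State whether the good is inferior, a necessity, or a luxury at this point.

1.983 (luxury)

With a constant price, Q₁ = 4423.35/23.91 = 185.000 and Q₂ = 5006.75/23.91 = 209.400 (equivalently, work directly with expenditure since P cancels).
Midpoint %ΔQ = (5006.75 − 4423.35)/4715.05 = 0.12373; midpoint %ΔI = (54870 − 51550)/53210 = 0.06239.
η = 0.12373 / 0.06239 = 1.983.
η > 1 ⇒ luxury.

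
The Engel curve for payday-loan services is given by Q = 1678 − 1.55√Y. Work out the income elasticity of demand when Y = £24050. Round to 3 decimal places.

At Y = 24050: Q = 1437.625.
dQ/dY = -1.55/(2√Y) = -0.0049974 at this income.
η = (dQ/dY)·(Y/Q) = -0.0049974 × (24050/1437.625) = -0.084.

-0.084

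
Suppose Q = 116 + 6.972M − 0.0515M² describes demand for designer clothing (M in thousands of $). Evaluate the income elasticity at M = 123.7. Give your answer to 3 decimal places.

At M = 123.7: Q = 190.3994.
dQ/dM = 6.972 − 0.103M = -5.76910.
η = (dQ/dM)·(M/Q) = -5.76910 × (123.7/190.3994) = -3.748.

-3.748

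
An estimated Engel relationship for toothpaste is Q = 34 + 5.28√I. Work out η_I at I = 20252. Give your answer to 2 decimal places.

0.48

At I = 20252: Q = 785.394.
dQ/dI = 5.28/(2√I) = 0.0185511 at this income.
η = (dQ/dI)·(I/Q) = 0.0185511 × (20252/785.394) = 0.48.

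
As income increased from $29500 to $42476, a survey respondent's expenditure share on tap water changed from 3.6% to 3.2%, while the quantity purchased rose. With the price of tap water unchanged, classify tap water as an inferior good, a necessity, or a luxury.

Quantity rises but the budget share falls as income rises, so 0 < η < 1.

necessity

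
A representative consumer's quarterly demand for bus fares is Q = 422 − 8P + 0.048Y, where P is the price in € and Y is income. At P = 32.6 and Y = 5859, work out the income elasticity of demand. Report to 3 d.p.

0.636

At P = 32.6, Y = 5859: Q = 442.432.
Holding P constant, ∂Q/∂Y = 0.048.
η_Y = (∂Q/∂Y)·(Y/Q) = 0.048 × (5859/442.432) = 0.636.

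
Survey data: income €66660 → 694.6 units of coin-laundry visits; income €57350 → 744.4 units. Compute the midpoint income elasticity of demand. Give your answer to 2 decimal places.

-0.46

ΔQ = 744.4 − 694.6 = 49.8; midpoint Q̄ = (694.6 + 744.4)/2 = 719.5.
ΔI = 57350 − 66660 = -9310; midpoint Ī = (66660 + 57350)/2 = 62005.
η = (ΔQ/Q̄) ÷ (ΔI/Ī) = (49.8/719.5) ÷ (-9310/62005) = -0.46.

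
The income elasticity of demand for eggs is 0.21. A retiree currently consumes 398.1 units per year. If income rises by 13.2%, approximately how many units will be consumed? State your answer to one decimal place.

409.1

%ΔQ ≈ η × %ΔI = 0.21 × 13.2% = 2.772%.
New Q ≈ 398.1 × (1 + 0.02772) = 409.1.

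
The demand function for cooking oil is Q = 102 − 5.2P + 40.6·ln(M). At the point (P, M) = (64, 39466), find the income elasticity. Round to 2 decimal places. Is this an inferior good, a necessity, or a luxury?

At P = 64, M = 39466: Q = 198.878.
Holding P constant, ∂Q/∂M = 40.6/M = 0.00102873.
η_M = (∂Q/∂M)·(M/Q) = 0.00102873 × (39466/198.878) = 0.20.
Since 0 < η < 1, this is a necessity.

0.20 (necessity)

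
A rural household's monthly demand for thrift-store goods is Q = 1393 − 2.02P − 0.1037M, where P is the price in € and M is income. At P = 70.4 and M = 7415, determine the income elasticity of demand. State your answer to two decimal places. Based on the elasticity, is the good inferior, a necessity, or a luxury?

-1.60 (inferior good)

At P = 70.4, M = 7415: Q = 481.856.
Holding P constant, ∂Q/∂M = −0.1037.
η_M = (∂Q/∂M)·(M/Q) = -0.1037 × (7415/481.856) = -1.60.
Since η < 0, this is an inferior good.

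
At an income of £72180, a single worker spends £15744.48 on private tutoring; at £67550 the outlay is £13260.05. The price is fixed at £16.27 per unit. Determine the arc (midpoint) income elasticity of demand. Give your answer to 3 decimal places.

With a constant price, Q₁ = 15744.48/16.27 = 967.700 and Q₂ = 13260.05/16.27 = 815.000 (equivalently, work directly with expenditure since P cancels).
Midpoint %ΔQ = (13260.05 − 15744.48)/14502.27 = -0.17131; midpoint %ΔI = (67550 − 72180)/69865 = -0.06627.
η = -0.17131 / -0.06627 = 2.585.

2.585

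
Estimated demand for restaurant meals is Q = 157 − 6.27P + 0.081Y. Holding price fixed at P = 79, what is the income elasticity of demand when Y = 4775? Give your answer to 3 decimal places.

7.984

At P = 79, Y = 4775: Q = 48.445.
Holding P constant, ∂Q/∂Y = 0.081.
η_Y = (∂Q/∂Y)·(Y/Q) = 0.081 × (4775/48.445) = 7.984.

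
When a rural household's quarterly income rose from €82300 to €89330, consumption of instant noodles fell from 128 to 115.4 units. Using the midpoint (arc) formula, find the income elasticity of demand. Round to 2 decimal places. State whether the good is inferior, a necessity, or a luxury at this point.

-1.26 (inferior good)

ΔQ = 115.4 − 128 = -12.6; midpoint Q̄ = (128 + 115.4)/2 = 121.7.
ΔI = 89330 − 82300 = 7030; midpoint Ī = (82300 + 89330)/2 = 85815.
η = (ΔQ/Q̄) ÷ (ΔI/Ī) = (-12.6/121.7) ÷ (7030/85815) = -1.26.
η < 0 ⇒ inferior good.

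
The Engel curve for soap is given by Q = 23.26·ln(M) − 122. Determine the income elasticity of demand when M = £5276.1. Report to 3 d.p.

0.301

At M = 5276.1: Q = 77.360.
dQ/dM = 23.26/M = 0.00440856 at this income.
η = (dQ/dM)·(M/Q) = 0.00440856 × (5276.1/77.360) = 0.301.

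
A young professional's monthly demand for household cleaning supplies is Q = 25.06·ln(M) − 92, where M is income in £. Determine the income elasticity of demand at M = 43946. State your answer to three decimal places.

At M = 43946: Q = 175.909.
dQ/dM = 25.06/M = 0.000570245 at this income.
η = (dQ/dM)·(M/Q) = 0.000570245 × (43946/175.909) = 0.142.

0.142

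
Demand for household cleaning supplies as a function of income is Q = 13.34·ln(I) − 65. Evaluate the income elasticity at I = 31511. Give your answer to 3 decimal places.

0.182

At I = 31511: Q = 73.177.
dQ/dI = 13.34/I = 0.000423344 at this income.
η = (dQ/dI)·(I/Q) = 0.000423344 × (31511/73.177) = 0.182.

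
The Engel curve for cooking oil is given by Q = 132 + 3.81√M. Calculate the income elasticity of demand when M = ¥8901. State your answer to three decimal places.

At M = 8901: Q = 491.455.
dQ/dM = 3.81/(2√M) = 0.0201918 at this income.
η = (dQ/dM)·(M/Q) = 0.0201918 × (8901/491.455) = 0.366.

0.366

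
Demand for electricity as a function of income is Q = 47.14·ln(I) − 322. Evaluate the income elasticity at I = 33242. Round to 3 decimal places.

At I = 33242: Q = 168.801.
dQ/dI = 47.14/I = 0.00141809 at this income.
η = (dQ/dI)·(I/Q) = 0.00141809 × (33242/168.801) = 0.279.

0.279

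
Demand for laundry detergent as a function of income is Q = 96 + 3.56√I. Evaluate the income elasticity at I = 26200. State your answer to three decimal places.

At I = 26200: Q = 672.236.
dQ/dI = 3.56/(2√I) = 0.0109969 at this income.
η = (dQ/dI)·(I/Q) = 0.0109969 × (26200/672.236) = 0.429.

0.429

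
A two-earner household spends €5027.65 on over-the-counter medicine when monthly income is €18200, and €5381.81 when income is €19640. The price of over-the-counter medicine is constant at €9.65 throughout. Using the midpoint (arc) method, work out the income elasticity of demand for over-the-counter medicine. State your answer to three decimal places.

With a constant price, Q₁ = 5027.65/9.65 = 521.000 and Q₂ = 5381.81/9.65 = 557.701 (equivalently, work directly with expenditure since P cancels).
Midpoint %ΔQ = (5381.81 − 5027.65)/5204.73 = 0.06805; midpoint %ΔI = (19640 − 18200)/18920 = 0.07611.
η = 0.06805 / 0.07611 = 0.894.

0.894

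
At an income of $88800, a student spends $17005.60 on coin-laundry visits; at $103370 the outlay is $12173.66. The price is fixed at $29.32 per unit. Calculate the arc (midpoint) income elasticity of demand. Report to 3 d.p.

-2.184

With a constant price, Q₁ = 17005.60/29.32 = 580.000 and Q₂ = 12173.66/29.32 = 415.200 (equivalently, work directly with expenditure since P cancels).
Midpoint %ΔQ = (12173.66 − 17005.60)/14589.63 = -0.33119; midpoint %ΔI = (103370 − 88800)/96085 = 0.15164.
η = -0.33119 / 0.15164 = -2.184.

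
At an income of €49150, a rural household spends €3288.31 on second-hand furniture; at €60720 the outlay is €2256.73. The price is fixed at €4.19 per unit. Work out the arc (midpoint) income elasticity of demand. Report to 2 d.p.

-1.77

With a constant price, Q₁ = 3288.31/4.19 = 784.800 and Q₂ = 2256.73/4.19 = 538.599 (equivalently, work directly with expenditure since P cancels).
Midpoint %ΔQ = (2256.73 − 3288.31)/2772.52 = -0.37207; midpoint %ΔI = (60720 − 49150)/54935 = 0.21061.
η = -0.37207 / 0.21061 = -1.77.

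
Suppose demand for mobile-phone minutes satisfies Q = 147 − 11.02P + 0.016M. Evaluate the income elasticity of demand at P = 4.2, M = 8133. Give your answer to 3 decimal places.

0.564

At P = 4.2, M = 8133: Q = 230.844.
Holding P constant, ∂Q/∂M = 0.016.
η_M = (∂Q/∂M)·(M/Q) = 0.016 × (8133/230.844) = 0.564.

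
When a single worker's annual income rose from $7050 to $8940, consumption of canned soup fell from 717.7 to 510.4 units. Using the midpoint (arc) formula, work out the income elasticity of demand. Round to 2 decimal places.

ΔQ = 510.4 − 717.7 = -207.3; midpoint Q̄ = (717.7 + 510.4)/2 = 614.05.
ΔI = 8940 − 7050 = 1890; midpoint Ī = (7050 + 8940)/2 = 7995.
η = (ΔQ/Q̄) ÷ (ΔI/Ī) = (-207.3/614.05) ÷ (1890/7995) = -1.43.

-1.43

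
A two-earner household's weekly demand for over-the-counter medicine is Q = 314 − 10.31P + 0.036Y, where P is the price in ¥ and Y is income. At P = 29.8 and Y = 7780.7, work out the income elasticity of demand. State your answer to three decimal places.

0.976

At P = 29.8, Y = 7780.7: Q = 286.867.
Holding P constant, ∂Q/∂Y = 0.036.
η_Y = (∂Q/∂Y)·(Y/Q) = 0.036 × (7780.7/286.867) = 0.976.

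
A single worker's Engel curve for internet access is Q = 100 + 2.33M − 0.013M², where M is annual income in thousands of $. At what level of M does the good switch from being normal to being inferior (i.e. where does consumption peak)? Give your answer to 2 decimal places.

89.62

dQ/dM = 2.33 − 0.026M.
The good is inferior where dQ/dM < 0. Setting dQ/dM = 0 gives M = 2.33 / 0.026 = 89.62.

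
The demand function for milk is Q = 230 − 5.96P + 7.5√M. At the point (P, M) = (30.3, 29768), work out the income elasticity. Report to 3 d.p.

At P = 30.3, M = 29768: Q = 1343.417.
Holding P constant, ∂Q/∂M = 7.5/(2√M) = 0.0217348.
η_M = (∂Q/∂M)·(M/Q) = 0.0217348 × (29768/1343.417) = 0.482.

0.482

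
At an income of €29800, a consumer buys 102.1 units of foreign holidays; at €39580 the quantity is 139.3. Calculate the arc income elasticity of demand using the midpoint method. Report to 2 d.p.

ΔQ = 139.3 − 102.1 = 37.2; midpoint Q̄ = (102.1 + 139.3)/2 = 120.7.
ΔI = 39580 − 29800 = 9780; midpoint Ī = (29800 + 39580)/2 = 34690.
η = (ΔQ/Q̄) ÷ (ΔI/Ī) = (37.2/120.7) ÷ (9780/34690) = 1.09.

1.09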